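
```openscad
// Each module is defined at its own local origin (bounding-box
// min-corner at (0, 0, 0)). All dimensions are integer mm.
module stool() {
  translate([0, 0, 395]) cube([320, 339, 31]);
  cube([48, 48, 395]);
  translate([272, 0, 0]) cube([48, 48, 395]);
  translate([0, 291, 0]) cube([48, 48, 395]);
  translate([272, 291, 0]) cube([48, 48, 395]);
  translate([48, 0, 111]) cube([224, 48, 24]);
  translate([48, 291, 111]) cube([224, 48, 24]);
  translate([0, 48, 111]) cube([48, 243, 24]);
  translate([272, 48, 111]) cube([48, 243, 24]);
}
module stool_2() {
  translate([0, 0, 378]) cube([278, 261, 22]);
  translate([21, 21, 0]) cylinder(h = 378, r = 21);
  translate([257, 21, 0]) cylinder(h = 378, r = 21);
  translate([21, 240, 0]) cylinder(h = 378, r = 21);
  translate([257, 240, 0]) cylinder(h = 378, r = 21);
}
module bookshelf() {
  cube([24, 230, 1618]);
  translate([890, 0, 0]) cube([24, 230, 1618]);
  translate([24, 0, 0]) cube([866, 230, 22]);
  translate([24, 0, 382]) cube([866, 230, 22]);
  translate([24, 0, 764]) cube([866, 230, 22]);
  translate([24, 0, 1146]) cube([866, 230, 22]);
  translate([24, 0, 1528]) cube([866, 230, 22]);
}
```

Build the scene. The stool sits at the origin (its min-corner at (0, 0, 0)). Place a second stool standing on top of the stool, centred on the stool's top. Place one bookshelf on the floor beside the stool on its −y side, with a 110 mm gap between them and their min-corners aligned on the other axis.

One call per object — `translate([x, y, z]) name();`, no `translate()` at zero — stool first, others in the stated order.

stool();
translate([21, 39, 426]) stool_2();
translate([0, -340, 0]) bookshelf();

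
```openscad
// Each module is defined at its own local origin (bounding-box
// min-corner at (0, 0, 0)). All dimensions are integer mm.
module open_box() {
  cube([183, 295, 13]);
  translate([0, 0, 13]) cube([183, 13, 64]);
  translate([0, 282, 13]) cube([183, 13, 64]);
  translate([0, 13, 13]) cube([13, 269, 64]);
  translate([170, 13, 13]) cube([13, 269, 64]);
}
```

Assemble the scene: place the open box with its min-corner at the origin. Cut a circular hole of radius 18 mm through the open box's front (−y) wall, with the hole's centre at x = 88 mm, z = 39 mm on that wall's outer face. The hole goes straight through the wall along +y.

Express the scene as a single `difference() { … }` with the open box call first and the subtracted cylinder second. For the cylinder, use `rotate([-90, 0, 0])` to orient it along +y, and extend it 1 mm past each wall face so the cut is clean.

difference() {
  open_box();
  translate([88, -1, 39]) rotate([-90, 0, 0]) cylinder(h = 15, r = 18);
}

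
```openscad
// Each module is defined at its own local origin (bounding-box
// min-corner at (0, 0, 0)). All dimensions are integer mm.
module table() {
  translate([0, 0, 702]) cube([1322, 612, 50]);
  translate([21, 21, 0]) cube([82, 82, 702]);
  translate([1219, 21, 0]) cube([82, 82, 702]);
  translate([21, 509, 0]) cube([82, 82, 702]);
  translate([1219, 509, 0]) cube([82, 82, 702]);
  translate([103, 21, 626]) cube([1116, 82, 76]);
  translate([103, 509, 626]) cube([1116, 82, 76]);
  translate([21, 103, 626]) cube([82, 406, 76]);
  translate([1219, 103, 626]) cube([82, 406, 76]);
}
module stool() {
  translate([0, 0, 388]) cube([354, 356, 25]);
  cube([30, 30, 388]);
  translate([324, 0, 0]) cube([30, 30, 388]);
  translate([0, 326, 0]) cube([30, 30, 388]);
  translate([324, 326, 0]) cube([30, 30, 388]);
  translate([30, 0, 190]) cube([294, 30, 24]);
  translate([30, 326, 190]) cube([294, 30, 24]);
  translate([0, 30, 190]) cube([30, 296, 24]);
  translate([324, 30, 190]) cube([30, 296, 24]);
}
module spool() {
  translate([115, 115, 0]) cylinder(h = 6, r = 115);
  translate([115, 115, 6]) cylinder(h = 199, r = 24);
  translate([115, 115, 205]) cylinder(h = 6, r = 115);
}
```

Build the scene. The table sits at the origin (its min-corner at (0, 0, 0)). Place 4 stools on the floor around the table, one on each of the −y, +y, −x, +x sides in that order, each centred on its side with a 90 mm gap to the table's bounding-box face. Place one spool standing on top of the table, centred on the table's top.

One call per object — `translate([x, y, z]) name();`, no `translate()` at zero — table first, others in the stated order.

table();
translate([484, -446, 0]) stool();
translate([484, 702, 0]) stool();
translate([-444, 128, 0]) stool();
translate([1412, 128, 0]) stool();
translate([546, 191, 752]) spool();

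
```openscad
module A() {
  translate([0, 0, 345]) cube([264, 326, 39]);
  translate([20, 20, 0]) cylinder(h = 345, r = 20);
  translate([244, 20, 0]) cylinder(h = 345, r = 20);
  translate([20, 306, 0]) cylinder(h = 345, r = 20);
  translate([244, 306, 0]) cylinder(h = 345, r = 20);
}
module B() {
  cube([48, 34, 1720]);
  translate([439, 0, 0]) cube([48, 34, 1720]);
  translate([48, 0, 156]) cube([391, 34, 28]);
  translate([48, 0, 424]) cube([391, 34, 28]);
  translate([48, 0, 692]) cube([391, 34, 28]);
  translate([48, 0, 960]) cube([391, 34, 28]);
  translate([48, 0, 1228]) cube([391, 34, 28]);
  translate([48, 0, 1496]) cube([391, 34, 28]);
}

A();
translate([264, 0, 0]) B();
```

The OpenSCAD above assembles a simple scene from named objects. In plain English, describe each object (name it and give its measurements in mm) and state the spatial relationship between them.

A is a four-legged stool. The seat is 264×326 mm, 39 mm thick, top at z = 384 mm. It stands on four round legs, each 40 mm in diameter, from z = 0 to the seat underside, each leg's axis is inset half a diameter from the nearest pair of seat edges (so the leg's bounding box is flush with the corner).

B is a straight ladder. Two 48×34 mm vertical rails, 1720 mm tall, stand 487 mm apart (outside-to-outside) with their front faces coplanar on the −y side. 6 rungs, each 34 mm deep and 28 mm tall, span between the inner faces of the rails, front faces flush with the rails. The lowest rung's underside is at z = 156 mm and rungs are spaced 268 mm apart (underside to underside).

The ladder is against the stool's +x side, with their −y faces flush.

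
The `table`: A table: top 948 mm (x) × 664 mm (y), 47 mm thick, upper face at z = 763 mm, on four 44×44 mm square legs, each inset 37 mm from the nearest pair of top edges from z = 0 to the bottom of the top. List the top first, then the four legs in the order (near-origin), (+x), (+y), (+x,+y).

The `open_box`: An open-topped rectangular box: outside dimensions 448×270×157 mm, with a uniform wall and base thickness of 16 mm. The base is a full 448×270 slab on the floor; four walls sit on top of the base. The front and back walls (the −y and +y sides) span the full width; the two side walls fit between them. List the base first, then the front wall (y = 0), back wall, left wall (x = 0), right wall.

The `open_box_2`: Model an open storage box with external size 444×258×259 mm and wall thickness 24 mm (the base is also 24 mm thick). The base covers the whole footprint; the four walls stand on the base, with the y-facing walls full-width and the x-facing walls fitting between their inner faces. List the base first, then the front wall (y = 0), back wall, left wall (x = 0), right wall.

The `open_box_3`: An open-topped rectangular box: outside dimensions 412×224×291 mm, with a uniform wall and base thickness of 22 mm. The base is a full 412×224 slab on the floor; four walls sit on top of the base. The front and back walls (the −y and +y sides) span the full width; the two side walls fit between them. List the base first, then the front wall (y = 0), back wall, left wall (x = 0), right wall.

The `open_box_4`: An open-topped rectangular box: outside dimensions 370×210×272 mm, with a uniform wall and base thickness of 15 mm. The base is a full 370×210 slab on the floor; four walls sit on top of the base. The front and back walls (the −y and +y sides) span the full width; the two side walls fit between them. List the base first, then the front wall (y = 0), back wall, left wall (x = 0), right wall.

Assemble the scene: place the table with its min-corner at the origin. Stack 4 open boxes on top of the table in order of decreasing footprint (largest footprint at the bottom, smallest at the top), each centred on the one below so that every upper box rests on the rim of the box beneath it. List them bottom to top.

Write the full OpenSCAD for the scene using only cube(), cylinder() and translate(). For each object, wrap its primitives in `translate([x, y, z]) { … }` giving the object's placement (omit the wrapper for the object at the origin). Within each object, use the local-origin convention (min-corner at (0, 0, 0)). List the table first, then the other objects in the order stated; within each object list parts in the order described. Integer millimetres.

translate([0, 0, 716]) cube([948, 664, 47]);
translate([37, 37, 0]) cube([44, 44, 716]);
translate([867, 37, 0]) cube([44, 44, 716]);
translate([37, 583, 0]) cube([44, 44, 716]);
translate([867, 583, 0]) cube([44, 44, 716]);
translate([250, 197, 763]) {
  cube([448, 270, 16]);
  translate([0, 0, 16]) cube([448, 16, 141]);
  translate([0, 254, 16]) cube([448, 16, 141]);
  translate([0, 16, 16]) cube([16, 238, 141]);
  translate([432, 16, 16]) cube([16, 238, 141]);
}
translate([252, 203, 920]) {
  cube([444, 258, 24]);
  translate([0, 0, 24]) cube([444, 24, 235]);
  translate([0, 234, 24]) cube([444, 24, 235]);
  translate([0, 24, 24]) cube([24, 210, 235]);
  translate([420, 24, 24]) cube([24, 210, 235]);
}
translate([268, 220, 1179]) {
  cube([412, 224, 22]);
  translate([0, 0, 22]) cube([412, 22, 269]);
  translate([0, 202, 22]) cube([412, 22, 269]);
  translate([0, 22, 22]) cube([22, 180, 269]);
  translate([390, 22, 22]) cube([22, 180, 269]);
}
translate([289, 227, 1470]) {
  cube([370, 210, 15]);
  translate([0, 0, 15]) cube([370, 15, 257]);
  translate([0, 195, 15]) cube([370, 15, 257]);
  translate([0, 15, 15]) cube([15, 180, 257]);
  translate([355, 15, 15]) cube([15, 180, 257]);
}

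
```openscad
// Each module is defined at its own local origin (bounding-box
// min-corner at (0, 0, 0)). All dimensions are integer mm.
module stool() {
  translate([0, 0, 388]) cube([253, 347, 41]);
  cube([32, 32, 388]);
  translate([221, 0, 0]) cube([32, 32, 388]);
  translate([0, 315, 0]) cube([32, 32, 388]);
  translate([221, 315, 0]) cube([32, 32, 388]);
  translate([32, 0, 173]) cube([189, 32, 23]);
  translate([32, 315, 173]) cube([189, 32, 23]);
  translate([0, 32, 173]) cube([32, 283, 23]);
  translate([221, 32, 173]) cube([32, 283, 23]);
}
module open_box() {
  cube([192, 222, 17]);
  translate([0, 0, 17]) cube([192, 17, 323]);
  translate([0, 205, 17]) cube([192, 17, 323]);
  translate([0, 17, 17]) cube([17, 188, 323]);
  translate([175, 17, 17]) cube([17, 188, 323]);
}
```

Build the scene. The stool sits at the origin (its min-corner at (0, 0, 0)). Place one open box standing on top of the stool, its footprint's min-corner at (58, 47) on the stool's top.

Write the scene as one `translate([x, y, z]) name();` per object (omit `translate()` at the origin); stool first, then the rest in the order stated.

stool();
translate([58, 47, 429]) open_box();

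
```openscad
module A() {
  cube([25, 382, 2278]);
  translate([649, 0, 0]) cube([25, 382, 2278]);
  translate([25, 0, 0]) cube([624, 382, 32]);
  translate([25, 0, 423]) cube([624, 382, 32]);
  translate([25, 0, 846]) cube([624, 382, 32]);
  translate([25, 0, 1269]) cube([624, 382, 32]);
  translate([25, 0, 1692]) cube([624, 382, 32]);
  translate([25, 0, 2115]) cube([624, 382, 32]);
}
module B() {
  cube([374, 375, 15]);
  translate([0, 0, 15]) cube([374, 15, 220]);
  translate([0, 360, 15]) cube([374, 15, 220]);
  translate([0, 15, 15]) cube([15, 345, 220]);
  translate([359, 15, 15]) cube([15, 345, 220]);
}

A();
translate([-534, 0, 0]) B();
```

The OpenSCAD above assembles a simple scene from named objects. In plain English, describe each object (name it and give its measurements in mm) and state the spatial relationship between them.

A is a bookshelf 674 mm wide overall, 382 mm deep and 2278 mm tall. The two sides are 25 mm thick vertical panels. 6 horizontal shelves of 32 mm thickness span between the inner faces of the sides; the lowest shelf sits on the floor and shelves are stacked with a clear vertical gap of 391 mm between each pair.

B is an open storage box with external size 374×375×235 mm and wall thickness 15 mm (the base is also 15 mm thick). The base covers the whole footprint; the four walls stand on the base, with the y-facing walls full-width and the x-facing walls fitting between their inner faces.

The open box is on the floor beside the bookshelf on its −x side.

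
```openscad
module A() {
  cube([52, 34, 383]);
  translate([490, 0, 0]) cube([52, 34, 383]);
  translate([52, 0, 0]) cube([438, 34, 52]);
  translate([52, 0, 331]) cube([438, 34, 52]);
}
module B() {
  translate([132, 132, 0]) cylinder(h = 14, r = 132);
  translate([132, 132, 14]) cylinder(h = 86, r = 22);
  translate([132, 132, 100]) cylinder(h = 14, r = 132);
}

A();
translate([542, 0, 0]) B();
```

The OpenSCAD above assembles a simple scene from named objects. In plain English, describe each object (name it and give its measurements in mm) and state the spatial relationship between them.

A is a rectangular picture frame lying in the x–z plane (depth along y). The opening is 438 mm wide (x) by 279 mm tall (z), surrounded by a border 52 mm wide on all four sides. The frame is 34 mm deep and is made of two full-height vertical stiles with two horizontal rails fitted between them.

B is a spool: two coaxial disc flanges of radius 132 mm and thickness 14 mm, joined by a core cylinder of radius 22 mm and height 86 mm. The lower flange rests on z = 0 and the three cylinders share a vertical axis.

The spool is against the picture frame's +x side, with their −y faces flush.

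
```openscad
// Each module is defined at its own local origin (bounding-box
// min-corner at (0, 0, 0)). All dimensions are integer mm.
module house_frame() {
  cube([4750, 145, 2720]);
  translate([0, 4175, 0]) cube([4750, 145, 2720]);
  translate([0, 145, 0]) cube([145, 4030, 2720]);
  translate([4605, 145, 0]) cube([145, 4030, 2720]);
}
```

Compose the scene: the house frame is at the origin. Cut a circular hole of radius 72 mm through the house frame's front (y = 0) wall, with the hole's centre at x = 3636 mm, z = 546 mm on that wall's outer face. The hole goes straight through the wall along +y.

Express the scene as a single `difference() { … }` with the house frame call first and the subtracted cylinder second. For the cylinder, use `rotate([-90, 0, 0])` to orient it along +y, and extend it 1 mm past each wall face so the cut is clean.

difference() {
  house_frame();
  translate([3636, -1, 546]) rotate([-90, 0, 0]) cylinder(h = 147, r = 72);
}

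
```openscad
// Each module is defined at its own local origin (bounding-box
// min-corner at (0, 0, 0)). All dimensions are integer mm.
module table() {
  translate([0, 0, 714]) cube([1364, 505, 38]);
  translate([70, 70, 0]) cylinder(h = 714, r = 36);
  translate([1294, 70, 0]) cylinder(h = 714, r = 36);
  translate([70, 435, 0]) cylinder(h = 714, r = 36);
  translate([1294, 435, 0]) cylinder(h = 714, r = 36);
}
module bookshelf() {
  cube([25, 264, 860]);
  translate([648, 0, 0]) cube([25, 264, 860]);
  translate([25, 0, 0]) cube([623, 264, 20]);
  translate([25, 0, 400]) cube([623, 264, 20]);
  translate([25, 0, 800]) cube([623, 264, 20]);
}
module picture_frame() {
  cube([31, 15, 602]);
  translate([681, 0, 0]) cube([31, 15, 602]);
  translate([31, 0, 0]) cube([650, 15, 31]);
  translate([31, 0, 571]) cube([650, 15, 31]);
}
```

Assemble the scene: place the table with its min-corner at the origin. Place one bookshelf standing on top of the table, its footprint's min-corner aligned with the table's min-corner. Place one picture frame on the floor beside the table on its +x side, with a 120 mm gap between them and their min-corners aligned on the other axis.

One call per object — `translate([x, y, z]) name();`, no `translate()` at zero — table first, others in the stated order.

table();
translate([0, 0, 752]) bookshelf();
translate([1484, 0, 0]) picture_frame();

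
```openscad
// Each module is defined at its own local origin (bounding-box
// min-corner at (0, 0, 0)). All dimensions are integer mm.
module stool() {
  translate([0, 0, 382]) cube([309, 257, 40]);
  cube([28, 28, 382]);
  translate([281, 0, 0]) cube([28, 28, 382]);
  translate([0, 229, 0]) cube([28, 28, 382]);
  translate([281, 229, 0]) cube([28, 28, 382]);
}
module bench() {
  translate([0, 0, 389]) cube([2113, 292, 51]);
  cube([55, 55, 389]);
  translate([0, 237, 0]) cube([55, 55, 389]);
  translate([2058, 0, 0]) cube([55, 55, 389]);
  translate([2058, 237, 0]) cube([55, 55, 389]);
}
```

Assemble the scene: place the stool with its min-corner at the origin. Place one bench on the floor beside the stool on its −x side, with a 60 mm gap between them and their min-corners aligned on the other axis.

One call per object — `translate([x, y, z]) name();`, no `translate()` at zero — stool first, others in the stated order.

stool();
translate([-2173, 0, 0]) bench();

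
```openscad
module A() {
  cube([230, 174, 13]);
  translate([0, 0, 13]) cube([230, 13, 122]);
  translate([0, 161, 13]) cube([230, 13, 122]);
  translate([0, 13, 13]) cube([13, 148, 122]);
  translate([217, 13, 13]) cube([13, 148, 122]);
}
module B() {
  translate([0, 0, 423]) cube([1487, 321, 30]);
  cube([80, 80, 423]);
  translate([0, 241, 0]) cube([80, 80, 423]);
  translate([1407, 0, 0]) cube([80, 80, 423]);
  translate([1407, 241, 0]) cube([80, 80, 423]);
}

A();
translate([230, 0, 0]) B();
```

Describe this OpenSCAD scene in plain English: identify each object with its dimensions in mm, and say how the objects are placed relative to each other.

A is an open-topped rectangular box: outside dimensions 230×174×135 mm, with a uniform wall and base thickness of 13 mm. The base is a full 230×174 slab on the floor; four walls sit on top of the base. The front and back walls (the −y and +y sides) span the full width; the two side walls fit between them.

B is a bench: a 1487×321 mm seat slab, 30 mm thick, top at z = 453 mm, on four 80×80 mm square legs flush with the seat corners and standing on z = 0.

The bench is against the open box's +x side, with their −y faces flush.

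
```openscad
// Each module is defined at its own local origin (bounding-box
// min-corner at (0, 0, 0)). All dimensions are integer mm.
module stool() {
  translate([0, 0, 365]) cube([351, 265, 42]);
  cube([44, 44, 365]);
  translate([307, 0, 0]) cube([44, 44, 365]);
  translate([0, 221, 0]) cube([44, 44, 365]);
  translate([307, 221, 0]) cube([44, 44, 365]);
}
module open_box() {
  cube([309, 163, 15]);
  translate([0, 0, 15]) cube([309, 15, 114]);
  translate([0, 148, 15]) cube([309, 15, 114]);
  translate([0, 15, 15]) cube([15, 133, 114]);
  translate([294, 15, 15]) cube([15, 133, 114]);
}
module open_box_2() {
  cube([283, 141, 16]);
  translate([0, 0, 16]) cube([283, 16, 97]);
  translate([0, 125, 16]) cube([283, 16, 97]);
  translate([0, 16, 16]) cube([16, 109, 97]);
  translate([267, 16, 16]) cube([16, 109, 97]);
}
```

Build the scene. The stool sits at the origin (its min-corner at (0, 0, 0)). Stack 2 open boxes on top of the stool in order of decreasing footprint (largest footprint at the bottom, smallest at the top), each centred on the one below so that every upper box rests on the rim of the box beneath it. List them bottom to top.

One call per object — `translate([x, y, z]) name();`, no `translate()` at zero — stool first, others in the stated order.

stool();
translate([21, 51, 407]) open_box();
translate([34, 62, 536]) open_box_2();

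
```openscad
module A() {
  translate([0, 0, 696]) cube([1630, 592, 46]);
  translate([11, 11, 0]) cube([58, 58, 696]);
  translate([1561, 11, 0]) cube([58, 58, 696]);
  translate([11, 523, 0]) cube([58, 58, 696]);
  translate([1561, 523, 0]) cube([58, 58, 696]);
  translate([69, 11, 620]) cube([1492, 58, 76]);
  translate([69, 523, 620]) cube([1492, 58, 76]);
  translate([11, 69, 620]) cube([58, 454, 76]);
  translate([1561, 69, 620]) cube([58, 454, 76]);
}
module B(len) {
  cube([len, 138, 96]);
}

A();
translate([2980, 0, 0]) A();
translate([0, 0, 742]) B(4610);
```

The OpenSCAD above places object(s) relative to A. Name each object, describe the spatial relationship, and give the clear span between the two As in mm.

A is a table. B is a beam. A beam spans the tops of two tables. The clear span between the two tables is 1350 mm.

Second table starts at x = 2980; first ends at x = 1630; clear span = 2980 − 1630 = 1350 mm.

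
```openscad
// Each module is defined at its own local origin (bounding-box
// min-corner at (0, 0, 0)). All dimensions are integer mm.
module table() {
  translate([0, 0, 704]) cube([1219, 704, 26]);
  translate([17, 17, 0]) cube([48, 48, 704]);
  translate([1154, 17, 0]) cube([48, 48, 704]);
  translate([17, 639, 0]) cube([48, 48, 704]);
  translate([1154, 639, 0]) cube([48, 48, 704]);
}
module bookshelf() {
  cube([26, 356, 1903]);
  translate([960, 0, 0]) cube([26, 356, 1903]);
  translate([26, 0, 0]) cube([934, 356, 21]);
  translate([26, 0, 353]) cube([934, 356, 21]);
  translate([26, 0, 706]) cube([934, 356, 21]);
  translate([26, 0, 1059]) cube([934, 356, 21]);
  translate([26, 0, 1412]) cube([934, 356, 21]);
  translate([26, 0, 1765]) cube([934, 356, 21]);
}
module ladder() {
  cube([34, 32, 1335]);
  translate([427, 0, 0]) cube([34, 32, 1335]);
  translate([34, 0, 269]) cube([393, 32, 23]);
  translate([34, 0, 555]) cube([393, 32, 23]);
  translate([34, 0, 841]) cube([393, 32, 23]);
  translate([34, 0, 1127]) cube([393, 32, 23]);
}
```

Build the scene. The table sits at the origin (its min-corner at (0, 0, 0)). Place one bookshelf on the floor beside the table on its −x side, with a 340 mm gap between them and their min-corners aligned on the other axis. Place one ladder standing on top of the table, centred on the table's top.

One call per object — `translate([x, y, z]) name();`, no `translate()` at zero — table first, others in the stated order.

table();
translate([-1326, 0, 0]) bookshelf();
translate([379, 336, 730]) ladder();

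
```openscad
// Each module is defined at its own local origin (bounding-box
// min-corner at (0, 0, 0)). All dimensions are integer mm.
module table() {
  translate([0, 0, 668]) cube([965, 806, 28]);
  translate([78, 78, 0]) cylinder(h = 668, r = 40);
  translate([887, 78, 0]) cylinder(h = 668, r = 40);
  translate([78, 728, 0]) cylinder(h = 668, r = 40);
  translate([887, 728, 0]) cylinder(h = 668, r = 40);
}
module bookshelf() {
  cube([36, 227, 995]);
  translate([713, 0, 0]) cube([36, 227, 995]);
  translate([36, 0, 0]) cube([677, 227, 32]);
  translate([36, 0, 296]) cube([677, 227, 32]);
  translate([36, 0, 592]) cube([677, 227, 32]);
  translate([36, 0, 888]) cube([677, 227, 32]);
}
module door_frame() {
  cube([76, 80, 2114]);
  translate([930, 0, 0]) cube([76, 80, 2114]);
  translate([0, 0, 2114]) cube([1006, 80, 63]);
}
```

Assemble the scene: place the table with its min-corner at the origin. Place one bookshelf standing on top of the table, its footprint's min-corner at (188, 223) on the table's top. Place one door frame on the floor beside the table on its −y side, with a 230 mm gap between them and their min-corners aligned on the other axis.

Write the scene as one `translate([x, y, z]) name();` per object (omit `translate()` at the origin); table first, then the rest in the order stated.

table();
translate([188, 223, 696]) bookshelf();
translate([0, -310, 0]) door_frame();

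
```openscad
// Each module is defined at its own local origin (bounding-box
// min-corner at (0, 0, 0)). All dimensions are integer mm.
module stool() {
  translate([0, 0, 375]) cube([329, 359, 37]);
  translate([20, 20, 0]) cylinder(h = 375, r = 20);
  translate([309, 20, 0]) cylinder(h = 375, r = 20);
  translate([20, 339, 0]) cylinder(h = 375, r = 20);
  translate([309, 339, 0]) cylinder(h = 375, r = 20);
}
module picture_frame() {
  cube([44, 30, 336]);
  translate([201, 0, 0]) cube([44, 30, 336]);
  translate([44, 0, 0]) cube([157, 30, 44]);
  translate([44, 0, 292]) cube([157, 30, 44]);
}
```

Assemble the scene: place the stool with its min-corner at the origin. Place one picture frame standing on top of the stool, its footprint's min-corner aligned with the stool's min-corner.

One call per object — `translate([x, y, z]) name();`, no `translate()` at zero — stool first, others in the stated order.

stool();
translate([0, 0, 412]) picture_frame();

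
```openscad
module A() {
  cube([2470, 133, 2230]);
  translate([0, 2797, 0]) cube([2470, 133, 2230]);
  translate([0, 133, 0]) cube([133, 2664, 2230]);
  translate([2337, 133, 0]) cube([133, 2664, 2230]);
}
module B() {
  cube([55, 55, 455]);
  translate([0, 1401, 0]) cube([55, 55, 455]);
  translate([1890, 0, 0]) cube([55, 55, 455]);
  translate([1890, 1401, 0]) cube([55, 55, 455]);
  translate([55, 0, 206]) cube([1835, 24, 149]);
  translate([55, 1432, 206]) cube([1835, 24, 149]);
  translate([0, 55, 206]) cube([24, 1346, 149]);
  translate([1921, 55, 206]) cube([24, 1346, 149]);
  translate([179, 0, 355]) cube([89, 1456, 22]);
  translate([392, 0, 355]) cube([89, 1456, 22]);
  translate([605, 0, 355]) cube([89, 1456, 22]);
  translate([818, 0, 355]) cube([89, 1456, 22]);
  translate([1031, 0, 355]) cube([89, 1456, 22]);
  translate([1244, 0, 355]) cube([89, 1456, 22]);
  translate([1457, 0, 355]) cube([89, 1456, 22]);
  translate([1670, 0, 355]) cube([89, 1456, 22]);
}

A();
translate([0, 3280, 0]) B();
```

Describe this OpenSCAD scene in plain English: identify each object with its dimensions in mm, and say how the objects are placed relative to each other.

A is a box-shaped house frame (walls only): outside footprint 2470×2930 mm, wall height 2230 mm, wall thickness 133 mm. The two y-facing walls run the full x-width; the two x-facing walls fit between the inner faces of the y-facing walls.

B is a bed frame 1945 mm long (x) by 1456 mm wide (y). Four 55×55 mm corner posts, 455 mm tall, at the corners of the footprint. Four rails of 24 mm thickness and 149 mm height run between adjacent posts with their undersides at z = 206 mm, their outer faces flush with the outside of the frame (the two x-running rails run between the posts' inner faces; the two y-running rails run between the posts' inner faces). 8 slats, each 89 mm wide (x) and 22 mm thick, lie across the top of the two x-running rails, running the full 1456 mm width of the frame in y; the slats are evenly spaced along x between the inner faces of the end posts with equal gaps (rounded down to the nearest mm) at the −x end and between each pair — any rounding remainder accumulates at the +x end.

The bed frame is on the floor beside the house frame on its +y side.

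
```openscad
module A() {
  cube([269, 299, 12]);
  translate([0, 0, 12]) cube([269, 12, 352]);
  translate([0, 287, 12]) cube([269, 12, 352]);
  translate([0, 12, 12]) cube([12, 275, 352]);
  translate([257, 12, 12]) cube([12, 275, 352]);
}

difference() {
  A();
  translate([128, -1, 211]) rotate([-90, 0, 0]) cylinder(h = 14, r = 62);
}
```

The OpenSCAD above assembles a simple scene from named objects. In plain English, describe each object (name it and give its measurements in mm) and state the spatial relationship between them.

A is an open-topped rectangular box: outside dimensions 269×299×364 mm, with a uniform wall and base thickness of 12 mm. The base is a full 269×299 slab on the floor; four walls sit on top of the base. The front and back walls (the −y and +y sides) span the full width; the two side walls fit between them.

The open box has a circular hole of radius 62 mm through its front wall, centred at (x = 128, z = 211).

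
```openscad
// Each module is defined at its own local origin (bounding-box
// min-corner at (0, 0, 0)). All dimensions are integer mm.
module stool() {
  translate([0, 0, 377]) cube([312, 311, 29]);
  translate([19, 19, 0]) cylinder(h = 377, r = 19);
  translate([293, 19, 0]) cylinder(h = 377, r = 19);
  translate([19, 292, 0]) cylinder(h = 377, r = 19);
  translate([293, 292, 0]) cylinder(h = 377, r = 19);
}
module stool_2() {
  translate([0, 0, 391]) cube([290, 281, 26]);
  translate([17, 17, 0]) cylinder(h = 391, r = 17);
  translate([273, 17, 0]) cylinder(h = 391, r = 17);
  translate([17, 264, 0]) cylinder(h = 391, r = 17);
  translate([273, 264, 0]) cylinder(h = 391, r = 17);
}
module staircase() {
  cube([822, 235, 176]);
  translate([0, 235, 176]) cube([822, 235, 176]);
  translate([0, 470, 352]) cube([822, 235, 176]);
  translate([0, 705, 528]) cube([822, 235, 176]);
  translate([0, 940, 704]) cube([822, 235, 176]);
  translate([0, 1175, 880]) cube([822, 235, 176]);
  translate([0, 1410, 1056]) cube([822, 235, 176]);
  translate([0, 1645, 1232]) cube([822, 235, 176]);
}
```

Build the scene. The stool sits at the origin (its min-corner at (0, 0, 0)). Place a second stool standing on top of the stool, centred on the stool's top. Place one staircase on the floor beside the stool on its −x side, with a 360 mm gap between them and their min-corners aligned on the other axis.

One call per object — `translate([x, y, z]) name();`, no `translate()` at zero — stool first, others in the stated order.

stool();
translate([11, 15, 406]) stool_2();
translate([-1182, 0, 0]) staircase();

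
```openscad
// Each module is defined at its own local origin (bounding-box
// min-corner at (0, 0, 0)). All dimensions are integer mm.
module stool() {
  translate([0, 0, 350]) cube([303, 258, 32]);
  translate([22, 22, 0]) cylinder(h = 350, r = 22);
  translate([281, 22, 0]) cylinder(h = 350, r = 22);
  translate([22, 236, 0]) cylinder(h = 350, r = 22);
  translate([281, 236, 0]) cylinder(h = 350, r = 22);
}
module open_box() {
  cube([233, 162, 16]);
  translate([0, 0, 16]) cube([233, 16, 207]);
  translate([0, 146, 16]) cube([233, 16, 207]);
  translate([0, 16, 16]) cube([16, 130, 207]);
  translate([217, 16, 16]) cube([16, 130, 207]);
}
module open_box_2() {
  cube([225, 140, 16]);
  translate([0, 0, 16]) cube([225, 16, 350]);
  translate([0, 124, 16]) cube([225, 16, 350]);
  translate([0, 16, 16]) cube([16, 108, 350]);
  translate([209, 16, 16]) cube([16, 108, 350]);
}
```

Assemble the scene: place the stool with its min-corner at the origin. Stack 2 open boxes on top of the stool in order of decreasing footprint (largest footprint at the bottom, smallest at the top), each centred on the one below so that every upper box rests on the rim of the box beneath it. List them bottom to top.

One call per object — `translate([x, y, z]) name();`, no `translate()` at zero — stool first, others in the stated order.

stool();
translate([35, 48, 382]) open_box();
translate([39, 59, 605]) open_box_2();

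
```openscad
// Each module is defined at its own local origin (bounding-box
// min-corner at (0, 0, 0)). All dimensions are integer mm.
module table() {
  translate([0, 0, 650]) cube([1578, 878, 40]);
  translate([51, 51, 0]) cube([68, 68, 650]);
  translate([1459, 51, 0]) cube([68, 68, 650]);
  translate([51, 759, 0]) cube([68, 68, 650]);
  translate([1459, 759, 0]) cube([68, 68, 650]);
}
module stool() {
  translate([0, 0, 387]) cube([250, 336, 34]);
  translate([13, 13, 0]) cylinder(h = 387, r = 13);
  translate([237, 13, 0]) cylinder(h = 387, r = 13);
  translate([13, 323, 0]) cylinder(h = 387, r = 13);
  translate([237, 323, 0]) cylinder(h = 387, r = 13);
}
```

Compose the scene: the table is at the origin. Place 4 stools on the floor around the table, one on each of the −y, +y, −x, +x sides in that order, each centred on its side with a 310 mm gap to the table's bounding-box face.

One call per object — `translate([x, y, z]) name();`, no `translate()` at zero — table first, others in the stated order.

table();
translate([664, -646, 0]) stool();
translate([664, 1188, 0]) stool();
translate([-560, 271, 0]) stool();
translate([1888, 271, 0]) stool();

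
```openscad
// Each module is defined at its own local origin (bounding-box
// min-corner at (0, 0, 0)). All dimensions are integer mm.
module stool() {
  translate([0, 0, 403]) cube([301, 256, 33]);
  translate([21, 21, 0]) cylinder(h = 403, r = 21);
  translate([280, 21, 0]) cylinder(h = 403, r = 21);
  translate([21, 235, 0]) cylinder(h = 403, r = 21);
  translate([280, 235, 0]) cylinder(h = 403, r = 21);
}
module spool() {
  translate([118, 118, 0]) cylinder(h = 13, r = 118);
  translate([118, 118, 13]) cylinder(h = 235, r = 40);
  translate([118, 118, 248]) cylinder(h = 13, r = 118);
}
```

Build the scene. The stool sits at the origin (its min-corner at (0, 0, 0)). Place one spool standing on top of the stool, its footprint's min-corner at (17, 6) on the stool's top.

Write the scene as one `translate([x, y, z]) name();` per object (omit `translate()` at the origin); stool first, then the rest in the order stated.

stool();
translate([17, 6, 436]) spool();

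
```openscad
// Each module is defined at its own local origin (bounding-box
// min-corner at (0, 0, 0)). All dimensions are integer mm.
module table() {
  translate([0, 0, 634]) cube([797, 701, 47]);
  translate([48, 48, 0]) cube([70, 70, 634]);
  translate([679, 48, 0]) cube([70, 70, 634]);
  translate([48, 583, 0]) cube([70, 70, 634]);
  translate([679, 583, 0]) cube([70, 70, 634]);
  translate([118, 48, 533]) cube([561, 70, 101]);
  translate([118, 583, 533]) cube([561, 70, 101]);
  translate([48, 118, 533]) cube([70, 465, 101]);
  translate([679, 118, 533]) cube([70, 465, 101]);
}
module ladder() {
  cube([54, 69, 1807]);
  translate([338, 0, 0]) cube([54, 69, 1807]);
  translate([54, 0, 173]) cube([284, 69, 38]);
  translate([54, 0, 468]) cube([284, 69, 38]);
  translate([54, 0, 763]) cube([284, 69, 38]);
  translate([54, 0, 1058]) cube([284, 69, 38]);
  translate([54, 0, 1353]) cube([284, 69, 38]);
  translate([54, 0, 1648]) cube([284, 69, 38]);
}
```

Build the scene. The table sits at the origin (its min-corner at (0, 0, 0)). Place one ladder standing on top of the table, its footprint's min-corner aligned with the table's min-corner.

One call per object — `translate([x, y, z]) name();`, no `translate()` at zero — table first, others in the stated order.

table();
translate([0, 0, 681]) ladder();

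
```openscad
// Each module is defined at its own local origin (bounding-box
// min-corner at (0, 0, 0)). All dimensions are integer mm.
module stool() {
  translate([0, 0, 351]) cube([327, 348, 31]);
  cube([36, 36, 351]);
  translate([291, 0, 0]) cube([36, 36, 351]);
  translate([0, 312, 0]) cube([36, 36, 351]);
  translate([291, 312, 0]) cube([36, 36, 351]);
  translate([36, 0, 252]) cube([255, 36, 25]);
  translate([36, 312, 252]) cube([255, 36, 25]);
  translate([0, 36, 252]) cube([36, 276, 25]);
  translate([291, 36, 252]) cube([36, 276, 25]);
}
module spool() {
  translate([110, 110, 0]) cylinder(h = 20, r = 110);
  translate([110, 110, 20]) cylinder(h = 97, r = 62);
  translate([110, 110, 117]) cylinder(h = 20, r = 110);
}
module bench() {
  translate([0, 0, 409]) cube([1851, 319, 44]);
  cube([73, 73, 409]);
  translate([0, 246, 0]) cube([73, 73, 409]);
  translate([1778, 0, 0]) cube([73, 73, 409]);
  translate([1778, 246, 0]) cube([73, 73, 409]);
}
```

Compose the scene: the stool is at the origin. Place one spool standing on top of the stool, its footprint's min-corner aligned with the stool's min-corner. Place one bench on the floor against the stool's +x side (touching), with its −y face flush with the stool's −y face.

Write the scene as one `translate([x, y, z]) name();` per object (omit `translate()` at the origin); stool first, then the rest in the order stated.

stool();
translate([0, 0, 382]) spool();
translate([327, 0, 0]) bench();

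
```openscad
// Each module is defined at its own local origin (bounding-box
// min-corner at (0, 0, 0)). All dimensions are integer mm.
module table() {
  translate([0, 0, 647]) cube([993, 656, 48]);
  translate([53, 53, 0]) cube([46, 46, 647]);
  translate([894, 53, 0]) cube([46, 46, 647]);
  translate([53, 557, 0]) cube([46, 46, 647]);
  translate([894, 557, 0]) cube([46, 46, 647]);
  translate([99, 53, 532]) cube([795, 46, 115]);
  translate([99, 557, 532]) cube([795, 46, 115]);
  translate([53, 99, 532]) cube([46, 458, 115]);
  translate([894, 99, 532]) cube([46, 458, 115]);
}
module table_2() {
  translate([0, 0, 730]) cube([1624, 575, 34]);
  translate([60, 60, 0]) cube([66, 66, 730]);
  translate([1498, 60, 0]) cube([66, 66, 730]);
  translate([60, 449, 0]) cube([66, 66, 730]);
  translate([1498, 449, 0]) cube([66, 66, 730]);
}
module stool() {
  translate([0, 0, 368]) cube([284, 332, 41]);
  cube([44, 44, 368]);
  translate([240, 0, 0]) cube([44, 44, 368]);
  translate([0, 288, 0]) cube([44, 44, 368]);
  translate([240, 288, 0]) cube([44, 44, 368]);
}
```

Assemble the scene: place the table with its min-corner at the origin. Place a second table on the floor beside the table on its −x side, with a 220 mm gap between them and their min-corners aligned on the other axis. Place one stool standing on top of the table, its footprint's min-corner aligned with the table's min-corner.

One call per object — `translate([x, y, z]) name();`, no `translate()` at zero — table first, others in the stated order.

table();
translate([-1844, 0, 0]) table_2();
translate([0, 0, 695]) stool();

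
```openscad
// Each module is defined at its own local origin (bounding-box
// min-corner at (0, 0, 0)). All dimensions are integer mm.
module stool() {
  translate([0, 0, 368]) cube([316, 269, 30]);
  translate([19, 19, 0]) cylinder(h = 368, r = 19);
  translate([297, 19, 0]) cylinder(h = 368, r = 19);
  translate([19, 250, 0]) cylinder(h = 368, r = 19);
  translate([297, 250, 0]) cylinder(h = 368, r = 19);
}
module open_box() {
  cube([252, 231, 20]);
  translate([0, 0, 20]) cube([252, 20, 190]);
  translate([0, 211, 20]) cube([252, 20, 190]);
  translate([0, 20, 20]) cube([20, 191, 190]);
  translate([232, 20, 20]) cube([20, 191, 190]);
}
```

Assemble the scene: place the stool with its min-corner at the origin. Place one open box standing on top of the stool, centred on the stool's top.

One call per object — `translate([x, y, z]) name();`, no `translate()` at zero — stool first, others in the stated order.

stool();
translate([32, 19, 398]) open_box();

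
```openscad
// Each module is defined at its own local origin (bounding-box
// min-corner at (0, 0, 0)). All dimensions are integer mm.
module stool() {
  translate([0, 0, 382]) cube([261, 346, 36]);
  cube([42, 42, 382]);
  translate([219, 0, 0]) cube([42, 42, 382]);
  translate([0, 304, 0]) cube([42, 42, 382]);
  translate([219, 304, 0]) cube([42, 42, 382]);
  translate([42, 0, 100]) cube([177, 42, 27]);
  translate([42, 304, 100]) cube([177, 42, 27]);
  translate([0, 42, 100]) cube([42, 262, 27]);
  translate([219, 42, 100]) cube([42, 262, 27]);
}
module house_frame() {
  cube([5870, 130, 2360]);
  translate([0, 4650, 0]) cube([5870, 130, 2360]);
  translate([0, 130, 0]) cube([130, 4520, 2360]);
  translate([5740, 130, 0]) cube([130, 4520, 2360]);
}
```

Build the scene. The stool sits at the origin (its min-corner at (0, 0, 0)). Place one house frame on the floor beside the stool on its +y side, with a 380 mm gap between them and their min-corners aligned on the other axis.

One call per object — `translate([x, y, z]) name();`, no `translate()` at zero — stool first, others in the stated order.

stool();
translate([0, 726, 0]) house_frame();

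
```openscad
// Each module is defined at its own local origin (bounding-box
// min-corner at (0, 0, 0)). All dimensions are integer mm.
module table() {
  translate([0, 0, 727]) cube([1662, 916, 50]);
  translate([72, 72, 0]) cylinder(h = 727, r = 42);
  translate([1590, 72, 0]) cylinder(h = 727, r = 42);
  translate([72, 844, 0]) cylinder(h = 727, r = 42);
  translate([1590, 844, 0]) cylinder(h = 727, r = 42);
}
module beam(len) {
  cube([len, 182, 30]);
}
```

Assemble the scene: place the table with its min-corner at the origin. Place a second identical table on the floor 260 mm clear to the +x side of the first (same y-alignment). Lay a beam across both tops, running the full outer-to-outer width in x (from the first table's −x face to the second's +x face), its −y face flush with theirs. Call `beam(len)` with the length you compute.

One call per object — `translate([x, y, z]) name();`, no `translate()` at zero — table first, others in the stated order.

table();
translate([1922, 0, 0]) table();
translate([0, 0, 777]) beam(3584);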